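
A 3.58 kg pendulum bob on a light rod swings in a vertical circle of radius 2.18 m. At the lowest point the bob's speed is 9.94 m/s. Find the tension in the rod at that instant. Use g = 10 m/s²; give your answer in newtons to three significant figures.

At the lowest point, T points up (toward the centre) and the weight mg points down (away from the centre), so the net inward force is T − mg = mv²/r.
T = m(v²/r + g) = 3.58 × ((9.94)²/2.18 + 10.0) = 3.58 × (45.32 + 10.0) = 3.58 × 55.32 = 198.1 N.

198 N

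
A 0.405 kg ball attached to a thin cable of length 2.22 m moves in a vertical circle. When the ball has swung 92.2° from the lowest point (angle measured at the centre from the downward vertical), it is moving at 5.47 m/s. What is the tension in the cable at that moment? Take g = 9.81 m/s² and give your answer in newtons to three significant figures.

Take the radial direction toward the centre of the circle as positive. The component of the weight along the string toward the centre is −mg cos φ (φ measured from the bottom), so Newton's second law along the string gives T − mg cos φ = m v²/r.
cos 92.2° = -0.03839, so T = m(v²/r + g cos φ) = 0.405 × ((5.47)²/2.22 + 9.81 × -0.03839) = 0.405 × (13.48 + (-0.3766)) = 0.405 × 13.10 = 5.306 N.

5.31 N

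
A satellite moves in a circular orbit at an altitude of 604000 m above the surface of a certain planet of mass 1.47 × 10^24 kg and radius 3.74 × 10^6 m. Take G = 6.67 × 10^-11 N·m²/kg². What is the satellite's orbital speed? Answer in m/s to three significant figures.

Orbital radius r = R + h = 3.74 × 10^6 + 604000 = 4.344 × 10^6 m.
Gravity supplies the centripetal force: G M m / r² = m v² / r, so v = √(GM/r).
v = √(6.67 × 10^-11 × 1.47 × 10^24 / 4.344 × 10^6) = √(2.257 × 10^7) = 4751 m/s.

4750 m/s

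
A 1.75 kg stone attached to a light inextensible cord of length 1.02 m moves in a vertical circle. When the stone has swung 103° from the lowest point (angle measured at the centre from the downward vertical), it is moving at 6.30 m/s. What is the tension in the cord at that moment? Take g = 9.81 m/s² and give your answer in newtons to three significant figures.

Take the radial direction toward the centre of the circle as positive. The component of the weight along the string toward the centre is −mg cos φ (φ measured from the bottom), so Newton's second law along the string gives T − mg cos φ = m v²/r.
cos 103° = -0.2250, so T = m(v²/r + g cos φ) = 1.75 × ((6.30)²/1.02 + 9.81 × -0.2250) = 1.75 × (38.91 + (-2.207)) = 1.75 × 36.70 = 64.23 N.

64.2 N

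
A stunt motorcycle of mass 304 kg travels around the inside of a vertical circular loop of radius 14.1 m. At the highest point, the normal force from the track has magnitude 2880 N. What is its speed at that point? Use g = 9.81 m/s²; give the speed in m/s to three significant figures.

16.5 m/s

At the top, N + mg = mv²/r, so v = √(r(N/m + g)) = √(14.1 × (2880/304 + 9.81)) = √(14.1 × 19.28) = √271.9 = 16.49 m/s.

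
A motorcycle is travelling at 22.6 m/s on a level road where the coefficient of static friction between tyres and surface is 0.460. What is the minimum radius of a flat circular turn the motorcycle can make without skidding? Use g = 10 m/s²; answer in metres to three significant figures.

111 m

At the limit, μ_s m g = m v²/r, so r_min = v²/(μ_s g) = (22.6)²/(0.460 × 10.0) = 510.8/4.600 = 111.0 m.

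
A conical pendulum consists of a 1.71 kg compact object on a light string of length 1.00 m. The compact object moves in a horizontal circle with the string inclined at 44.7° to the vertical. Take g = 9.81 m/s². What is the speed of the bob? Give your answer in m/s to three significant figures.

2.61 m/s

The radius of the circle is r = L sinθ = 1.00 × sin 44.7° = 0.7034 m.
Horizontally T sinθ = mv²/r and vertically T cosθ = mg, so tanθ = v²/(rg).
v = √(r g tanθ) = √(0.7034 × 9.81 × 0.9896) = √6.828 = 2.613 m/s.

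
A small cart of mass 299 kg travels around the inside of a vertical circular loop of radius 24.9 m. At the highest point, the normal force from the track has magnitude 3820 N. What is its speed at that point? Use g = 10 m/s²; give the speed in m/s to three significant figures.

23.8 m/s

At the top, N + mg = mv²/r, so v = √(r(N/m + g)) = √(24.9 × (3820/299 + 10.0)) = √(24.9 × 22.78) = √567.1 = 23.81 m/s.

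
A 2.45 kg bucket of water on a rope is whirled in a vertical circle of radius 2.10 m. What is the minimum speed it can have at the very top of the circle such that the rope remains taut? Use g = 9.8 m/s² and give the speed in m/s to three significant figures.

4.54 m/s

At the top, both weight mg and T point toward the centre: T + mg = mv²/r.
At minimum speed T → 0, so mg = mv_min²/r ⇒ v_min = √(g r) = √(9.8 × 2.10) = 4.537 m/s.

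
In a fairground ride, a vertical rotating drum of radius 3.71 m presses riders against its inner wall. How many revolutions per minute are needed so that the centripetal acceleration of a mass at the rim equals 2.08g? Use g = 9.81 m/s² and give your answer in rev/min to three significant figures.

Require ω²r = 2.08g, so ω = √(2.08 × 9.81/3.71) = 2.345 rad/s.
In rev/min: ω × 60/(2π) = 2.345 × 60/(2π) = 22.39 rev/min.

22.4 rev/min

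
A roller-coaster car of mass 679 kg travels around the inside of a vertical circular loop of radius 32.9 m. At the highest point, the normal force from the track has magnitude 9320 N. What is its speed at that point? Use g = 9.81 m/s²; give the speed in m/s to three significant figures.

27.8 m/s

At the top, N + mg = mv²/r, so v = √(r(N/m + g)) = √(32.9 × (9320/679 + 9.81)) = √(32.9 × 23.54) = √774.3 = 27.83 m/s.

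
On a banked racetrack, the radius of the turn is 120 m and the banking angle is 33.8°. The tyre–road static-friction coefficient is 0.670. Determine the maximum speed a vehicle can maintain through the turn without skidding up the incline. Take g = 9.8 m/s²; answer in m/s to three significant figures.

At the maximum speed, friction acts down the slope at its limiting value f = μN. Radially (horizontal, toward centre): N sinθ + μN cosθ = mv²/r. Vertically: N cosθ − μN sinθ = mg.
Dividing: v² = r g (sinθ + μcosθ)/(cosθ − μsinθ).
sinθ + μcosθ = 0.5563 + 0.670×0.8310 = 1.113; cosθ − μsinθ = 0.8310 − 0.670×0.5563 = 0.4583.
v² = 120 × 9.8 × 1.113/0.4583 = 2856 m²/s², so v = 53.44 m/s.

53.4 m/s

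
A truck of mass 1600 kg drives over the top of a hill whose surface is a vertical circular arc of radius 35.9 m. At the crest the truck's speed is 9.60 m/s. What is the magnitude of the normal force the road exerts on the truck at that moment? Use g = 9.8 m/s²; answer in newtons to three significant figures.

11600 N

At the crest the centripetal acceleration points downward (toward the centre of the arc), so mg − N = mv²/r.
N = m(g − v²/r) = 1600 × (9.8 − (9.60)²/35.9) = 1600 × (9.8 − 2.567) = 1600 × 7.233 = 11570 N.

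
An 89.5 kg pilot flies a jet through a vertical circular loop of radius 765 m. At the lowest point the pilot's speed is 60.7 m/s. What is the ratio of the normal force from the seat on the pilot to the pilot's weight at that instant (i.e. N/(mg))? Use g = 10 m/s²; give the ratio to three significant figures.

At the bottom, N − mg = mv²/r, so N = m(v²/r + g) and N/(mg) = v²/(rg) + 1 = (60.7)²/(765 × 10.0) + 1 = 0.4816 + 1 = 1.482.

1.48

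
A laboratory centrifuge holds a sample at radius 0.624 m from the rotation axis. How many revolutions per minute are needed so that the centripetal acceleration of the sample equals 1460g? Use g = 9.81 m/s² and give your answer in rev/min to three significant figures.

Require ω²r = 1460g, so ω = √(1460 × 9.81/0.624) = 151.5 rad/s.
In rev/min: ω × 60/(2π) = 151.5 × 60/(2π) = 1447 rev/min.

1450 rev/min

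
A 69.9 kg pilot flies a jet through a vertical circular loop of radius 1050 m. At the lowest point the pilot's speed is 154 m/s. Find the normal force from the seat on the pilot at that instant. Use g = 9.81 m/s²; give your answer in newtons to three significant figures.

2260 N

At the lowest point, N points up (toward the centre) and the weight mg points down (away from the centre), so the net inward force is N − mg = mv²/r.
N = m(v²/r + g) = 69.9 × ((154)²/1050 + 9.81) = 69.9 × (22.59 + 9.81) = 69.9 × 32.40 = 2265 N.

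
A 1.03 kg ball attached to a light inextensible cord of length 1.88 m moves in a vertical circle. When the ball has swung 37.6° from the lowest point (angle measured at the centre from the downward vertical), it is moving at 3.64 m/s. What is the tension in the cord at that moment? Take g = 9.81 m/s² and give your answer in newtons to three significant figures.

15.3 N

Take the radial direction toward the centre of the circle as positive. The component of the weight along the string toward the centre is −mg cos φ (φ measured from the bottom), so Newton's second law along the string gives T − mg cos φ = m v²/r.
cos 37.6° = 0.7923, so T = m(v²/r + g cos φ) = 1.03 × ((3.64)²/1.88 + 9.81 × 0.7923) = 1.03 × (7.048 + (7.772)) = 1.03 × 14.82 = 15.26 N.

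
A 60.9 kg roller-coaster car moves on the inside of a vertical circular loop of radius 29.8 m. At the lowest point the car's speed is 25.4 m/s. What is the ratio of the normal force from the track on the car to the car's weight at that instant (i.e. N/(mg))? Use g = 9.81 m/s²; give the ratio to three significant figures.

At the bottom, N − mg = mv²/r, so N = m(v²/r + g) and N/(mg) = v²/(rg) + 1 = (25.4)²/(29.8 × 9.81) + 1 = 2.207 + 1 = 3.207.

3.21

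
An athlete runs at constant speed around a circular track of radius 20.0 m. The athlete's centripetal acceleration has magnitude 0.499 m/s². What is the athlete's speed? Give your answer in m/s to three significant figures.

a_c = v²/r ⇒ v = √(a_c · r) = √(0.499 × 20.0) = √9.980 = 3.159 m/s.

3.16 m/s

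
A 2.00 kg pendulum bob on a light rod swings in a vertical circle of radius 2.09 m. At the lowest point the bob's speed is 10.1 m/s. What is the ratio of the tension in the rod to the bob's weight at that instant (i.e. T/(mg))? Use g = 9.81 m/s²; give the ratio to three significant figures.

5.98

At the bottom, T − mg = mv²/r, so T = m(v²/r + g) and T/(mg) = v²/(rg) + 1 = (10.1)²/(2.09 × 9.81) + 1 = 4.975 + 1 = 5.975.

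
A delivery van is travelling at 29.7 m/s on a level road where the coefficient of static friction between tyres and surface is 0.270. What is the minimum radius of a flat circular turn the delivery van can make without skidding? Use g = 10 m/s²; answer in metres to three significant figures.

At the limit, μ_s m g = m v²/r, so r_min = v²/(μ_s g) = (29.7)²/(0.270 × 10.0) = 882.1/2.700 = 326.7 m.

327 m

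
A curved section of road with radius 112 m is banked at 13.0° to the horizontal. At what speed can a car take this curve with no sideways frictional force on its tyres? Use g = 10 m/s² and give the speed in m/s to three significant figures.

On a frictionless banked curve, N sinθ = mv²/r and N cosθ = mg, so tanθ = v²/(rg).
v = √(r g tanθ) = √(112 × 10.0 × tan 13.0°) = √(112 × 10.0 × 0.2309) = √258.6 = 16.08 m/s.

16.1 m/s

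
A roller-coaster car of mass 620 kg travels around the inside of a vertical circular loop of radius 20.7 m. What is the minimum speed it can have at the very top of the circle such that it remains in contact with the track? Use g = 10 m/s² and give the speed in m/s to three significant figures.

14.4 m/s

At the top, both weight mg and N point toward the centre: N + mg = mv²/r.
At minimum speed N → 0, so mg = mv_min²/r ⇒ v_min = √(g r) = √(10.0 × 20.7) = 14.39 m/s.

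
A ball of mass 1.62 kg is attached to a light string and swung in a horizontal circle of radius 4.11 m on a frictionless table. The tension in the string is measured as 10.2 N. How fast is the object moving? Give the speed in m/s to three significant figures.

T = m v²/r ⇒ v = √(T r / m) = √(10.2 × 4.11 / 1.62) = √25.88 = 5.087 m/s.

5.09 m/s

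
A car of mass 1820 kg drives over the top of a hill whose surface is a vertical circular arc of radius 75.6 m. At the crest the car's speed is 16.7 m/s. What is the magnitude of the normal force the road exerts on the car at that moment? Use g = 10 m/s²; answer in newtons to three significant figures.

At the crest the centripetal acceleration points downward (toward the centre of the arc), so mg − N = mv²/r.
N = m(g − v²/r) = 1820 × (10.0 − (16.7)²/75.6) = 1820 × (10.0 − 3.689) = 1820 × 6.311 = 11490 N.

11500 N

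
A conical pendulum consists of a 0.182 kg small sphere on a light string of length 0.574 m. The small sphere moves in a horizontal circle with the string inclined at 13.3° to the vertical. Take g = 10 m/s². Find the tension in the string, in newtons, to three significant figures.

1.87 N

Vertically the bob has no acceleration, so T cosθ = mg.
T = mg/cosθ = 0.182 × 10.0 / cos 13.3° = 1.820/0.9732 = 1.870 N.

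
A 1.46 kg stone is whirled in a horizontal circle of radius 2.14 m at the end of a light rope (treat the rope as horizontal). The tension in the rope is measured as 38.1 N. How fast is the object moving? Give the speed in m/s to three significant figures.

7.47 m/s

T = m v²/r ⇒ v = √(T r / m) = √(38.1 × 2.14 / 1.46) = √55.85 = 7.473 m/s.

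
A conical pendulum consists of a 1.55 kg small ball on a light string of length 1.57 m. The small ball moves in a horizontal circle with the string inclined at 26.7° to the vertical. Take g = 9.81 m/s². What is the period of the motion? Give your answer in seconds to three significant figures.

r = L sinθ = 0.7054 m. From T sinθ = mω²r and T cosθ = mg: tanθ = ω²r/g, so ω² = g tanθ / r = g/(L cosθ).
ω = √(g/(L cosθ)) = √(9.81/(1.57 × 0.8934)) = √6.994 = 2.645 rad/s.
Period = 2π/ω = 2.376 s.

2.38 s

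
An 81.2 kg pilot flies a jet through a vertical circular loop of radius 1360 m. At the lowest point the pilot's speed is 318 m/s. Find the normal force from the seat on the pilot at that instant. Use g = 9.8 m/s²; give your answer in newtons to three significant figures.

6830 N

At the lowest point, N points up (toward the centre) and the weight mg points down (away from the centre), so the net inward force is N − mg = mv²/r.
N = m(v²/r + g) = 81.2 × ((318)²/1360 + 9.8) = 81.2 × (74.36 + 9.8) = 81.2 × 84.16 = 6833 N.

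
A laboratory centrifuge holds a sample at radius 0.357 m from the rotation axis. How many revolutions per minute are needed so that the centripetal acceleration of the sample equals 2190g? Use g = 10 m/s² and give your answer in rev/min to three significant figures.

2370 rev/min

Require ω²r = 2190g, so ω = √(2190 × 10.0/0.357) = 247.7 rad/s.
In rev/min: ω × 60/(2π) = 247.7 × 60/(2π) = 2365 rev/min.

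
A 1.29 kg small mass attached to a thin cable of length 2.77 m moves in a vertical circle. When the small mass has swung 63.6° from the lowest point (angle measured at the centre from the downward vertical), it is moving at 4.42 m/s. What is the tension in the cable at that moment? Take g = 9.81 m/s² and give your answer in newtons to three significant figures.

14.7 N

Take the radial direction toward the centre of the circle as positive. The component of the weight along the string toward the centre is −mg cos φ (φ measured from the bottom), so Newton's second law along the string gives T − mg cos φ = m v²/r.
cos 63.6° = 0.4446, so T = m(v²/r + g cos φ) = 1.29 × ((4.42)²/2.77 + 9.81 × 0.4446) = 1.29 × (7.053 + (4.362)) = 1.29 × 11.41 = 14.72 N.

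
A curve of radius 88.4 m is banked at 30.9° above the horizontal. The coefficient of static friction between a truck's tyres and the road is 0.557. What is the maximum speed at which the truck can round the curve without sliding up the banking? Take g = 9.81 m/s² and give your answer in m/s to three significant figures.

At the maximum speed, friction acts down the slope at its limiting value f = μN. Radially (horizontal, toward centre): N sinθ + μN cosθ = mv²/r. Vertically: N cosθ − μN sinθ = mg.
Dividing: v² = r g (sinθ + μcosθ)/(cosθ − μsinθ).
sinθ + μcosθ = 0.5135 + 0.557×0.8581 = 0.9915; cosθ − μsinθ = 0.8581 − 0.557×0.5135 = 0.5720.
v² = 88.4 × 9.81 × 0.9915/0.5720 = 1503 m²/s², so v = 38.77 m/s.

38.8 m/s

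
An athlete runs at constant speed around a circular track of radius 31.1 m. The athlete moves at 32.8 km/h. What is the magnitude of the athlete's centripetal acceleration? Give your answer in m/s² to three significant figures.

v = 32.8 km/h = 32.8/3.6 = 9.111 m/s.
a_c = v²/r = (9.111)²/31.1 = 83.01/31.1 = 2.669 m/s².

2.67 m/s²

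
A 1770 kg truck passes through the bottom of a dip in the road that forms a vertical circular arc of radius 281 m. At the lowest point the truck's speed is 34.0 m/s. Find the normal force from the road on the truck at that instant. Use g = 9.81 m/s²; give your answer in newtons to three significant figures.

24600 N

At the lowest point, N points up (toward the centre) and the weight mg points down (away from the centre), so the net inward force is N − mg = mv²/r.
N = m(v²/r + g) = 1770 × ((34.0)²/281 + 9.81) = 1770 × (4.114 + 9.81) = 1770 × 13.92 = 24650 N.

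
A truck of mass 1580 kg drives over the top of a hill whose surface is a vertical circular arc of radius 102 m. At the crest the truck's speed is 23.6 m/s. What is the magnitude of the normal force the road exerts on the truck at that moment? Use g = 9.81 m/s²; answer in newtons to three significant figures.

At the crest the centripetal acceleration points downward (toward the centre of the arc), so mg − N = mv²/r.
N = m(g − v²/r) = 1580 × (9.81 − (23.6)²/102) = 1580 × (9.81 − 5.460) = 1580 × 4.350 = 6872 N.

6870 N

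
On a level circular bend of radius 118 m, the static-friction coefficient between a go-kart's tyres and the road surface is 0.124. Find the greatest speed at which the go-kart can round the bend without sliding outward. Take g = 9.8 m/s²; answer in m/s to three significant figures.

12.0 m/s

The only inward force on a level bend is static friction, so at the limit f_s = μ_s N = μ_s m g = m v²/r.
Mass cancels: v_max = √(μ_s g r) = √(0.124 × 9.8 × 118) = √143.4 = 11.97 m/s.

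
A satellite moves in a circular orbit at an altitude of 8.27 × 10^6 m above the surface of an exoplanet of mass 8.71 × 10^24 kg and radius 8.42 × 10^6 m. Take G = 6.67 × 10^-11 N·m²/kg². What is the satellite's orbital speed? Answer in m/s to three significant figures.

5900 m/s

Orbital radius r = R + h = 8.42 × 10^6 + 8.27 × 10^6 = 1.669 × 10^7 m.
Gravity supplies the centripetal force: G M m / r² = m v² / r, so v = √(GM/r).
v = √(6.67 × 10^-11 × 8.71 × 10^24 / 1.669 × 10^7) = √(3.481 × 10^7) = 5900 m/s.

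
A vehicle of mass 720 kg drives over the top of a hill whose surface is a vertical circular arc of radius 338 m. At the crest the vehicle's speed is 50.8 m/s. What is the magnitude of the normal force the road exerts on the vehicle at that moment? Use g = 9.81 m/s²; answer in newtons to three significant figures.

1570 N

At the crest the centripetal acceleration points downward (toward the centre of the arc), so mg − N = mv²/r.
N = m(g − v²/r) = 720 × (9.81 − (50.8)²/338) = 720 × (9.81 − 7.635) = 720 × 2.175 = 1566 N.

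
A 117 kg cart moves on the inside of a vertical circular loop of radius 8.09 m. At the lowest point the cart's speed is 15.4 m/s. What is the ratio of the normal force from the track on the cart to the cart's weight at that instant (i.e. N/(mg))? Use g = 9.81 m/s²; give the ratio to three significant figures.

At the bottom, N − mg = mv²/r, so N = m(v²/r + g) and N/(mg) = v²/(rg) + 1 = (15.4)²/(8.09 × 9.81) + 1 = 2.988 + 1 = 3.988.

3.99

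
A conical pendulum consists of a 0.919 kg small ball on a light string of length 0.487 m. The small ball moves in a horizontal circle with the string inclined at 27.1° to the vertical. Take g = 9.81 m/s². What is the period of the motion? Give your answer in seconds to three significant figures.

r = L sinθ = 0.2219 m. From T sinθ = mω²r and T cosθ = mg: tanθ = ω²r/g, so ω² = g tanθ / r = g/(L cosθ).
ω = √(g/(L cosθ)) = √(9.81/(0.487 × 0.8902)) = √22.63 = 4.757 rad/s.
Period = 2π/ω = 1.321 s.

1.32 s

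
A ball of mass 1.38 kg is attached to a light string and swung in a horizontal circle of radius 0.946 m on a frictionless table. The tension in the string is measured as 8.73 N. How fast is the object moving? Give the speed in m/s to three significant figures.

2.45 m/s

T = m v²/r ⇒ v = √(T r / m) = √(8.73 × 0.946 / 1.38) = √5.984 = 2.446 m/s.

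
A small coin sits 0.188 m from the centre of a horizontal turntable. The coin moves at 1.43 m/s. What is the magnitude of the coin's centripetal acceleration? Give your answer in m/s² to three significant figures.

a_c = v²/r = (1.430)²/0.188 = 2.045/0.188 = 10.88 m/s².

10.9 m/s²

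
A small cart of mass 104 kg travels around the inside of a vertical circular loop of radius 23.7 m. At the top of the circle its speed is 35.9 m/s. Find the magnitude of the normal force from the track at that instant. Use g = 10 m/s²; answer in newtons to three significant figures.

At the top, both N and the weight mg point inward (toward the centre), so N + mg = mv²/r.
N = m(v²/r − g) = 104 × ((35.9)²/23.7 − 10.0) = 104 × (54.38 − 10.0) = 104 × 44.38 = 4616 N.

4620 N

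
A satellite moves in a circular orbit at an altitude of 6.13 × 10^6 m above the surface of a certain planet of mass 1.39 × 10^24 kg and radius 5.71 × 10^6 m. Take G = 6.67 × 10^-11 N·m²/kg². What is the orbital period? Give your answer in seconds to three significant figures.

26600 s

r = R + h = 5.71 × 10^6 + 6.13 × 10^6 = 1.184 × 10^7 m. Gravity provides the centripetal force: G M m / r² = m v² / r ⇒ v = √(GM/r) = 2798 m/s.
T = 2πr/v = 2π × 1.184 × 10^7 / 2798 = 26590 s.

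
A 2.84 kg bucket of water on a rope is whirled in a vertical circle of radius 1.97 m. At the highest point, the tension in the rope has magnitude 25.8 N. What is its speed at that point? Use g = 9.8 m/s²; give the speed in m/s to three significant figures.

At the top, T + mg = mv²/r, so v = √(r(T/m + g)) = √(1.97 × (25.8/2.84 + 9.8)) = √(1.97 × 18.88) = √37.20 = 6.099 m/s.

6.10 m/s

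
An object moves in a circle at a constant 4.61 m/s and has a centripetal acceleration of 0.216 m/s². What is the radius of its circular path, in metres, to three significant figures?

98.4 m

a_c = v²/r ⇒ r = v²/a_c = (4.61)²/0.216 = 21.25/0.216 = 98.39 m.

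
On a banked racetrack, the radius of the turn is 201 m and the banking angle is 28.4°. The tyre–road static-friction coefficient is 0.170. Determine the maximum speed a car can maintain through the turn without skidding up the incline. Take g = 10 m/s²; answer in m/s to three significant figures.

At the maximum speed, friction acts down the slope at its limiting value f = μN. Radially (horizontal, toward centre): N sinθ + μN cosθ = mv²/r. Vertically: N cosθ − μN sinθ = mg.
Dividing: v² = r g (sinθ + μcosθ)/(cosθ − μsinθ).
sinθ + μcosθ = 0.4756 + 0.170×0.8796 = 0.6252; cosθ − μsinθ = 0.8796 − 0.170×0.4756 = 0.7988.
v² = 201 × 10.0 × 0.6252/0.7988 = 1573 m²/s², so v = 39.66 m/s.

39.7 m/s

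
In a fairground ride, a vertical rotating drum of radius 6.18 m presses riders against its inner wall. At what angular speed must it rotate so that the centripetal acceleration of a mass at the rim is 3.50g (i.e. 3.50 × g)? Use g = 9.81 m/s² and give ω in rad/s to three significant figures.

2.36 rad/s

Centripetal acceleration a_c = ω²r. Setting ω²r = 3.50g:
ω = √(3.50g / r) = √(3.50 × 9.81 / 6.18) = √5.556 = 2.357 rad/s.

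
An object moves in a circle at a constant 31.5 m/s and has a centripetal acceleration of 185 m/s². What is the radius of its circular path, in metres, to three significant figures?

5.36 m

a_c = v²/r ⇒ r = v²/a_c = (31.5)²/185 = 992.2/185 = 5.364 m.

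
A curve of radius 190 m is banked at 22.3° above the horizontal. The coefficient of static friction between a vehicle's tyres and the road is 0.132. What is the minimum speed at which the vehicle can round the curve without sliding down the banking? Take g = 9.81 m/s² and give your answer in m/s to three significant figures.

22.2 m/s

At the minimum speed, friction acts up the slope at its limiting value f = μN. Radially (horizontal, toward centre): N sinθ − μN cosθ = mv²/r. Vertically: N cosθ + μN sinθ = mg.
Dividing: v² = r g (sinθ − μcosθ)/(cosθ + μsinθ).
sinθ − μcosθ = 0.3795 − 0.132×0.9252 = 0.2573; cosθ + μsinθ = 0.9252 + 0.132×0.3795 = 0.9753.
v² = 190 × 9.81 × 0.2573/0.9753 = 491.8 m²/s², so v = 22.18 m/s.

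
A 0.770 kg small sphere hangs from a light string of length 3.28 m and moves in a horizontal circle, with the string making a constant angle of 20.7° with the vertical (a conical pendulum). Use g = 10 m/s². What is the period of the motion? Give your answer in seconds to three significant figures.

r = L sinθ = 1.159 m. From T sinθ = mω²r and T cosθ = mg: tanθ = ω²r/g, so ω² = g tanθ / r = g/(L cosθ).
ω = √(g/(L cosθ)) = √(10.0/(3.28 × 0.9354)) = √3.259 = 1.805 rad/s.
Period = 2π/ω = 3.480 s.

3.48 s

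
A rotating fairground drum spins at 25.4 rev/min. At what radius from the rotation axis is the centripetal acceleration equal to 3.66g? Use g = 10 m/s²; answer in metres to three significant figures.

5.17 m

ω = 25.4 rev/min × 2π/60 = 2.660 rad/s.
a_c = ω²r = 3.66g ⇒ r = 3.66 × 10.0 / (2.660)² = 36.60/7.075 = 5.173 m.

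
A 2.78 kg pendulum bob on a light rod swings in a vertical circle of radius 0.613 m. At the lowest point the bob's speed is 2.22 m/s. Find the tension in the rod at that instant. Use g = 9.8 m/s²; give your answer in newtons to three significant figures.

49.6 N

At the lowest point, T points up (toward the centre) and the weight mg points down (away from the centre), so the net inward force is T − mg = mv²/r.
T = m(v²/r + g) = 2.78 × ((2.22)²/0.613 + 9.8) = 2.78 × (8.040 + 9.8) = 2.78 × 17.84 = 49.59 N.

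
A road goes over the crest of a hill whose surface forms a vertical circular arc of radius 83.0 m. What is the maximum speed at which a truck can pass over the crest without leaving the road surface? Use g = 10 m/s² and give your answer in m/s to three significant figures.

At the crest the centre of the circle is below the truck, so the net downward (centripetal) force is mg − N = mv²/r.
The truck leaves the road when N → 0, giving v_max = √(g r) = √(10.0 × 83.0) = 28.81 m/s.

28.8 m/s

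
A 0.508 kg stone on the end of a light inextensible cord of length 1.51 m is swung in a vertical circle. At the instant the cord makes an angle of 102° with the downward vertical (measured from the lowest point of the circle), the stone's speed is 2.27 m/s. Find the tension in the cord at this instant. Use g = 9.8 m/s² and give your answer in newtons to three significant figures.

Take the radial direction toward the centre of the circle as positive. The component of the weight along the string toward the centre is −mg cos φ (φ measured from the bottom), so Newton's second law along the string gives T − mg cos φ = m v²/r.
cos 102° = -0.2079, so T = m(v²/r + g cos φ) = 0.508 × ((2.27)²/1.51 + 9.8 × -0.2079) = 0.508 × (3.413 + (-2.038)) = 0.508 × 1.375 = 0.6985 N.

0.698 N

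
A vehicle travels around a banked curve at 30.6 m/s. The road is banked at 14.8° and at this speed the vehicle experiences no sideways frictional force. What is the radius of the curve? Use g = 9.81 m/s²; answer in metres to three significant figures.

Frictionless banking: tanθ = v²/(rg), so r = v²/(g tanθ).
r = (30.6)²/(9.81 × tan 14.8°) = 936.4/(9.81 × 0.2642) = 936.4/2.592 = 361.3 m.

361 m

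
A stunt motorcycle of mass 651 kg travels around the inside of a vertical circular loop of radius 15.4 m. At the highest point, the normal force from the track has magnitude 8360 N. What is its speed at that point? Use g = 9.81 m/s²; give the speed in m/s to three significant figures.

18.7 m/s

At the top, N + mg = mv²/r, so v = √(r(N/m + g)) = √(15.4 × (8360/651 + 9.81)) = √(15.4 × 22.65) = √348.8 = 18.68 m/s.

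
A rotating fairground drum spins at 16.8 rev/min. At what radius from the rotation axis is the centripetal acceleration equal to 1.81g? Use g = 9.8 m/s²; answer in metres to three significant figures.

ω = 16.8 rev/min × 2π/60 = 1.759 rad/s.
a_c = ω²r = 1.81g ⇒ r = 1.81 × 9.8 / (1.759)² = 17.74/3.095 = 5.731 m.

5.73 m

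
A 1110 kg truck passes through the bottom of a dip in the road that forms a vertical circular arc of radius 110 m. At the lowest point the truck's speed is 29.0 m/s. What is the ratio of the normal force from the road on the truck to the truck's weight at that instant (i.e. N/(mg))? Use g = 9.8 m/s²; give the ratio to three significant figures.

1.78

At the bottom, N − mg = mv²/r, so N = m(v²/r + g) and N/(mg) = v²/(rg) + 1 = (29.0)²/(110 × 9.8) + 1 = 0.7801 + 1 = 1.780.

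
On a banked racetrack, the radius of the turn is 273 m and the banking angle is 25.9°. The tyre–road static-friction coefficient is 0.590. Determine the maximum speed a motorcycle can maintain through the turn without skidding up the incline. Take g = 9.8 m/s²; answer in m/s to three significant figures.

63.5 m/s

At the maximum speed, friction acts down the slope at its limiting value f = μN. Radially (horizontal, toward centre): N sinθ + μN cosθ = mv²/r. Vertically: N cosθ − μN sinθ = mg.
Dividing: v² = r g (sinθ + μcosθ)/(cosθ − μsinθ).
sinθ + μcosθ = 0.4368 + 0.590×0.8996 = 0.9675; cosθ − μsinθ = 0.8996 − 0.590×0.4368 = 0.6418.
v² = 273 × 9.8 × 0.9675/0.6418 = 4033 m²/s², so v = 63.51 m/s.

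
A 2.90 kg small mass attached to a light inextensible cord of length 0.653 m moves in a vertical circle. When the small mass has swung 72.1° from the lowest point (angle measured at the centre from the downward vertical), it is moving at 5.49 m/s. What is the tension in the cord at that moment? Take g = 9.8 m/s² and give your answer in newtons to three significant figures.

143 N

Take the radial direction toward the centre of the circle as positive. The component of the weight along the string toward the centre is −mg cos φ (φ measured from the bottom), so Newton's second law along the string gives T − mg cos φ = m v²/r.
cos 72.1° = 0.3074, so T = m(v²/r + g cos φ) = 2.90 × ((5.49)²/0.653 + 9.8 × 0.3074) = 2.90 × (46.16 + (3.012)) = 2.90 × 49.17 = 142.6 N.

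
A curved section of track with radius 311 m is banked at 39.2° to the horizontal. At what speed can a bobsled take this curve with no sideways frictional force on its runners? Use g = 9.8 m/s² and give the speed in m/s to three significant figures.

On a frictionless banked curve, N sinθ = mv²/r and N cosθ = mg, so tanθ = v²/(rg).
v = √(r g tanθ) = √(311 × 9.8 × tan 39.2°) = √(311 × 9.8 × 0.8156) = √2486 = 49.86 m/s.

49.9 m/s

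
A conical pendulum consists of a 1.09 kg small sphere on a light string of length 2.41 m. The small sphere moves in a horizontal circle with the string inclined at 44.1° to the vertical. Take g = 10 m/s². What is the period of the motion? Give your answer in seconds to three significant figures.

2.61 s

r = L sinθ = 1.677 m. From T sinθ = mω²r and T cosθ = mg: tanθ = ω²r/g, so ω² = g tanθ / r = g/(L cosθ).
ω = √(g/(L cosθ)) = √(10.0/(2.41 × 0.7181)) = √5.778 = 2.404 rad/s.
Period = 2π/ω = 2.614 s.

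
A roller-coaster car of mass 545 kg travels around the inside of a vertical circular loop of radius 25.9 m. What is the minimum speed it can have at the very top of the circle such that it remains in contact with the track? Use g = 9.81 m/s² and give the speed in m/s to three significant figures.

At the top, both weight mg and N point toward the centre: N + mg = mv²/r.
At minimum speed N → 0, so mg = mv_min²/r ⇒ v_min = √(g r) = √(9.81 × 25.9) = 15.94 m/s.

15.9 m/s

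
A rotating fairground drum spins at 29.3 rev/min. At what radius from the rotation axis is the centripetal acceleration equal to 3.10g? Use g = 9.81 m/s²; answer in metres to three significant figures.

ω = 29.3 rev/min × 2π/60 = 3.068 rad/s.
a_c = ω²r = 3.10g ⇒ r = 3.10 × 9.81 / (3.068)² = 30.41/9.414 = 3.230 m.

3.23 m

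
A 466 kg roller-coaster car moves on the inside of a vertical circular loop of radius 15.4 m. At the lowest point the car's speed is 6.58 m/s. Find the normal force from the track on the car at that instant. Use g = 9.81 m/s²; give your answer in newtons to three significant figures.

At the lowest point, N points up (toward the centre) and the weight mg points down (away from the centre), so the net inward force is N − mg = mv²/r.
N = m(v²/r + g) = 466 × ((6.58)²/15.4 + 9.81) = 466 × (2.811 + 9.81) = 466 × 12.62 = 5882 N.

5880 N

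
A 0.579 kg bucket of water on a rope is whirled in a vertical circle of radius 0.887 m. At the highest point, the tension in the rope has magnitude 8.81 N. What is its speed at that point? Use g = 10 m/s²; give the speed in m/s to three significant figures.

4.73 m/s

At the top, T + mg = mv²/r, so v = √(r(T/m + g)) = √(0.887 × (8.81/0.579 + 10.0)) = √(0.887 × 25.22) = √22.37 = 4.729 m/s.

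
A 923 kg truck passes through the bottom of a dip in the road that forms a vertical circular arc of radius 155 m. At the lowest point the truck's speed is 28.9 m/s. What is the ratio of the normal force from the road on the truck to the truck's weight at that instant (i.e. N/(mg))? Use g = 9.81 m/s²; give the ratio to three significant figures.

1.55

At the bottom, N − mg = mv²/r, so N = m(v²/r + g) and N/(mg) = v²/(rg) + 1 = (28.9)²/(155 × 9.81) + 1 = 0.5493 + 1 = 1.549.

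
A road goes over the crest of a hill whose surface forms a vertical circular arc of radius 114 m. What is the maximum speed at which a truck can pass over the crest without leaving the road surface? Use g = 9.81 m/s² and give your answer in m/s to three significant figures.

33.4 m/s

At the crest the centre of the circle is below the truck, so the net downward (centripetal) force is mg − N = mv²/r.
The truck leaves the road when N → 0, giving v_max = √(g r) = √(9.81 × 114) = 33.44 m/s.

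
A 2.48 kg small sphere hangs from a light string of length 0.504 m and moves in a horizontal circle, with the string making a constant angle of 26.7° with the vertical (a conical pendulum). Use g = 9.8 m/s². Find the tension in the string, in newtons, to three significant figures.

27.2 N

Vertically the bob has no acceleration, so T cosθ = mg.
T = mg/cosθ = 2.48 × 9.8 / cos 26.7° = 24.30/0.8934 = 27.20 N.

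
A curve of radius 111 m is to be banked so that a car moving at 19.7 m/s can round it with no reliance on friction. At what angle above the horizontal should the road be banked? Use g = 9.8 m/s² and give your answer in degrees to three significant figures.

For a frictionless banked turn: horizontally N sinθ = mv²/r and vertically N cosθ = mg.
Dividing: tanθ = v²/(r g) = (19.7)²/(111 × 9.8) = 388.1/1088 = 0.3568.
θ = arctan(0.3568) = 19.63°.

19.6°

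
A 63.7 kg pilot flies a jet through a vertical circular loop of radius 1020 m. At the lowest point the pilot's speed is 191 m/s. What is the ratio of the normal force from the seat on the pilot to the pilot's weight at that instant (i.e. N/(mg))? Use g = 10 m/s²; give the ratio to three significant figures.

4.58

At the bottom, N − mg = mv²/r, so N = m(v²/r + g) and N/(mg) = v²/(rg) + 1 = (191)²/(1020 × 10.0) + 1 = 3.577 + 1 = 4.577.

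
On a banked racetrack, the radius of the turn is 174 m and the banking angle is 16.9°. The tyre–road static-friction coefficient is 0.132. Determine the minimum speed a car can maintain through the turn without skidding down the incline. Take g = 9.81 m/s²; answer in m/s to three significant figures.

16.8 m/s

At the minimum speed, friction acts up the slope at its limiting value f = μN. Radially (horizontal, toward centre): N sinθ − μN cosθ = mv²/r. Vertically: N cosθ + μN sinθ = mg.
Dividing: v² = r g (sinθ − μcosθ)/(cosθ + μsinθ).
sinθ − μcosθ = 0.2907 − 0.132×0.9568 = 0.1644; cosθ + μsinθ = 0.9568 + 0.132×0.2907 = 0.9952.
v² = 174 × 9.81 × 0.1644/0.9952 = 282.0 m²/s², so v = 16.79 m/s.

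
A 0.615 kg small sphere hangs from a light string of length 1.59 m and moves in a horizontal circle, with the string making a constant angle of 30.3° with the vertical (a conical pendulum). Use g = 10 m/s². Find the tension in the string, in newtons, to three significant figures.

7.12 N

Vertically the bob has no acceleration, so T cosθ = mg.
T = mg/cosθ = 0.615 × 10.0 / cos 30.3° = 6.150/0.8634 = 7.123 N.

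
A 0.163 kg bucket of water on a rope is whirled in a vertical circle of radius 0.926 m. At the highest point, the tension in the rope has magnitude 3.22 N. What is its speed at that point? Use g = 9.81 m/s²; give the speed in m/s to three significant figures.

At the top, T + mg = mv²/r, so v = √(r(T/m + g)) = √(0.926 × (3.22/0.163 + 9.81)) = √(0.926 × 29.56) = √27.38 = 5.232 m/s.

5.23 m/s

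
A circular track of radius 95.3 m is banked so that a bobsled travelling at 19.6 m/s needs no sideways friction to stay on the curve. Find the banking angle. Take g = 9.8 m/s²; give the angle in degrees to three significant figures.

22.4°

For a frictionless banked turn: horizontally N sinθ = mv²/r and vertically N cosθ = mg.
Dividing: tanθ = v²/(r g) = (19.6)²/(95.3 × 9.8) = 384.2/933.9 = 0.4113.
θ = arctan(0.4113) = 22.36°.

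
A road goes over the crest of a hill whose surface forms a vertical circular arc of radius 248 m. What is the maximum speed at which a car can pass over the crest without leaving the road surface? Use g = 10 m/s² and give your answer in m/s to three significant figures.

49.8 m/s

At the crest the centre of the circle is below the car, so the net downward (centripetal) force is mg − N = mv²/r.
The car leaves the road when N → 0, giving v_max = √(g r) = √(10.0 × 248) = 49.80 m/s.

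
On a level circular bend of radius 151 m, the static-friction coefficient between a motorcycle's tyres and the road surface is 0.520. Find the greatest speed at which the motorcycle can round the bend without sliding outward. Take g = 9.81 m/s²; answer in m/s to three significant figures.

On a flat curve, static friction is the only horizontal force, so it must supply the full centripetal force: μ_s m g = m v²/r.
Mass cancels: v_max = √(μ_s g r) = √(0.520 × 9.81 × 151) = √770.3 = 27.75 m/s.

27.8 m/s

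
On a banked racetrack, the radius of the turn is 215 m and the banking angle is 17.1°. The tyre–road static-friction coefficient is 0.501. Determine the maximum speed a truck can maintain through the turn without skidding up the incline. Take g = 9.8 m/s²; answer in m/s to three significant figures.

At the maximum speed, friction acts down the slope at its limiting value f = μN. Radially (horizontal, toward centre): N sinθ + μN cosθ = mv²/r. Vertically: N cosθ − μN sinθ = mg.
Dividing: v² = r g (sinθ + μcosθ)/(cosθ − μsinθ).
sinθ + μcosθ = 0.2940 + 0.501×0.9558 = 0.7729; cosθ − μsinθ = 0.9558 − 0.501×0.2940 = 0.8085.
v² = 215 × 9.8 × 0.7729/0.8085 = 2014 m²/s², so v = 44.88 m/s.

44.9 m/s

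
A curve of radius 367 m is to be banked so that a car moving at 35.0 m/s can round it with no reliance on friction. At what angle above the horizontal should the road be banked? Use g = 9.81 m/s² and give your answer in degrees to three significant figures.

With no friction, the horizontal component of the normal force provides the centripetal force: N sinθ = mv²/r, while N cosθ = mg vertically.
Dividing: tanθ = v²/(r g) = (35.0)²/(367 × 9.81) = 1225/3600 = 0.3403.
θ = arctan(0.3403) = 18.79°.

18.8°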